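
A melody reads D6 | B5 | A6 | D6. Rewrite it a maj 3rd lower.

D6: a third down reaches B, and 4 semitones makes it Bb5.
B5 down a major third is G5.
A6 down a major third is F6.
D6: a third down reaches B, and 4 semitones makes it Bb5.

Bb5 G5 F6 Bb5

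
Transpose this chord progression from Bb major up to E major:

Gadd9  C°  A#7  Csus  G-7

Bb major up to E major is an augmented fourth; each chord root moves by that interval while the quality stays the same.
Gadd9: root G up an augmented fourth → C#, giving C#add9.
C°: root C up an augmented fourth → F#, giving F#°.
A#7: root A# up an augmented fourth → D##, giving D##7.
Csus: root C up an augmented fourth → F#, giving F#sus.
G-7: root G up an augmented fourth → C#, giving C#-7.

C#add9 F#° D##7 F#sus C#-7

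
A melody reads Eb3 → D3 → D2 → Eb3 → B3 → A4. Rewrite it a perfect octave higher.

Eb4 D4 D3 Eb4 B4 A5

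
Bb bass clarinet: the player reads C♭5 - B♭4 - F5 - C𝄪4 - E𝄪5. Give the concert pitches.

The Bb bass clarinet sounds a major ninth below written, so transpose each written note down a major ninth.
Cb5 to Bbb3
Bb4 to Ab3
F5 to Eb4
C##4 to B#2
E##5 to D##4

Bbb3 Ab3 Eb4 B#2 D##4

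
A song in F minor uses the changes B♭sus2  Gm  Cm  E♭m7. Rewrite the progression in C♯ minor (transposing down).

F minor down to C♯ minor is a diminished fourth; each chord root moves by that interval while the quality stays the same.
B♭sus2: root B♭ down a diminished fourth → F#, giving F#sus2.
Gm: root G down a diminished fourth → D#, giving D#m.
Cm: root C down a diminished fourth → G#, giving G#m.
E♭m7: root E♭ down a diminished fourth → B, giving Bm7.

F#sus2 D#m G#m Bm7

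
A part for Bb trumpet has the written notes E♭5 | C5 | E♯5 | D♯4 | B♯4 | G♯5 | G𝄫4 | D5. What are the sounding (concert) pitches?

Db5 Bb4 D#5 C#4 A#4 F#5 Fbb4 C5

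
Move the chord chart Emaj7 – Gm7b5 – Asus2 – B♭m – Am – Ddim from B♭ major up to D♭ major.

B♭ major up to D♭ major is a minor third; each chord root moves by that interval while the quality stays the same.
Emaj7: root E up a minor third → G, giving Gmaj7.
Gm7b5: root G up a minor third → Bb, giving Bbm7b5.
Asus2: root A up a minor third → C, giving Csus2.
B♭m: root B♭ up a minor third → Db, giving Dbm.
Am: root A up a minor third → C, giving Cm.
Ddim: root D up a minor third → F, giving Fdim.

Gmaj7 Bbm7b5 Csus2 Dbm Cm Fdim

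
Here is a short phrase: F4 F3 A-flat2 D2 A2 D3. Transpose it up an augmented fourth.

An augmented fourth up from F4 gives B4.
F3 up an augmented fourth is B3.
An augmented fourth up from Ab2 gives D3.
D2: a fourth up reaches G, and 6 semitones makes it G#2.
A2: a fourth up reaches D, and 6 semitones makes it D#3.
An augmented fourth up from D3 gives G#3.

B4 B3 D3 G#2 D#3 G#3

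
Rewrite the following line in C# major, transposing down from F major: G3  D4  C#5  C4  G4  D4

D#3 A#3 G##4 G#3 D#4 A#3

From F down to C# is a diminished fourth; apply that to each pitch.
G3 gives D#3
D4 gives A#3
C#5 gives G##4
C4 gives G#3
G4 gives D#4
D4 gives A#3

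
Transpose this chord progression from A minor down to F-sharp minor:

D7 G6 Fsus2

B7 E6 Dsus2

A minor down to F-sharp minor is a minor third; each chord root moves by that interval while the quality stays the same.
D7: root D down a minor third → B, giving B7.
G6: root G down a minor third → E, giving E6.
Fsus2: root F down a minor third → D, giving Dsus2.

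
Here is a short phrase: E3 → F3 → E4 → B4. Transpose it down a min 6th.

G#2 A2 G#3 D#4

E3 gives G#2
F3 gives A2
E4 gives G#3
B4 gives D#4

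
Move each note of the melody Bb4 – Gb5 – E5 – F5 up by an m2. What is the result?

Cb5 Abb5 F5 Gb5

A minor second up from Bb4 gives Cb5.
A minor second up from Gb5 gives Abb5.
A minor second up from E5 gives F5.
F5 up a minor second is Gb5.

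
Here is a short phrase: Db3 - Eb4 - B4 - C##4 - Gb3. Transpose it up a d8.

Dbb4 Ebb5 Bb5 C#5 Gbb4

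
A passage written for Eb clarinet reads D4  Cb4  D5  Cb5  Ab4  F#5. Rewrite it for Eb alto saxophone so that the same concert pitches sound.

D5 Cb5 D6 Cb6 Ab5 F#6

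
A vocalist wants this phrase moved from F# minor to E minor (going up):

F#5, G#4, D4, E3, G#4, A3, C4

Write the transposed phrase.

From F# up to E is a minor seventh; apply that to each pitch.
F#5 → E6
G#4 → F#5
D4 → C5
E3 → D4
G#4 → F#5
A3 → G4
C4 → Bb4

E6 F#5 C5 D4 F#5 G4 Bb4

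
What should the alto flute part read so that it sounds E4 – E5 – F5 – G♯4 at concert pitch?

A4 A5 Bb5 C#5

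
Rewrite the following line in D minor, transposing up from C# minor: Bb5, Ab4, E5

C# minor to D minor up is a minor second, so every note moves up by that interval.
Bb5 to Cb6
Ab4 to Bbb4
E5 to F5

Cb6 Bbb4 F5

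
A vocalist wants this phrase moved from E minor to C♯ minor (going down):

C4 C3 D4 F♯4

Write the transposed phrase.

A3 A2 B3 D#4

E minor to C♯ minor down is a minor third, so every note moves down by that interval.
C4 -> A3
C3 -> A2
D4 -> B3
F#4 -> D#4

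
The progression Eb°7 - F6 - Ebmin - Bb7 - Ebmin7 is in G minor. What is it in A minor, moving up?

G minor up to A minor is a major second; each chord root moves by that interval while the quality stays the same.
Eb°7: root Eb up a major second → F, giving F°7.
F6: root F up a major second → G, giving G6.
Ebmin: root Eb up a major second → F, giving Fmin.
Bb7: root Bb up a major second → C, giving C7.
Ebmin7: root Eb up a major second → F, giving Fmin7.

F°7 G6 Fmin C7 Fmin7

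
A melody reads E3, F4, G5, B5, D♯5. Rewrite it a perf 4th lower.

E3: a fourth down reaches B, and 5 semitones makes it B2.
F4 down a perfect fourth is C4.
A perfect fourth down from G5 gives D5.
B5: a fourth down reaches F, and 5 semitones makes it F#5.
D#5: a fourth down reaches A, and 5 semitones makes it A#4.

B2 C4 D5 F#5 A#4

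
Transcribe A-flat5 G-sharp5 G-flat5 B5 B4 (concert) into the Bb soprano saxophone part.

Bb5 A#5 Ab5 C#6 C#5

Written C4 sounds as Bb3 on the Bb soprano saxophone, so concert pitches are written a major second up.
Ab5 -> Bb5
G#5 -> A#5
Gb5 -> Ab5
B5 -> C#6
B4 -> C#5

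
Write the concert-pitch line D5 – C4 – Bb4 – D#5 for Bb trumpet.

The Bb trumpet sounds a major second below written, so the written part must be a major second above concert — transpose each note up.
D5 -> E5
C4 -> D4
Bb4 -> C5
D#5 -> E#5

E5 D4 C5 E#5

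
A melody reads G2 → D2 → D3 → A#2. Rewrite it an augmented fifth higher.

D#3 A#2 A#3 E##3

G2 becomes D#3
D2 becomes A#2
D3 becomes A#3
A#2 becomes E##3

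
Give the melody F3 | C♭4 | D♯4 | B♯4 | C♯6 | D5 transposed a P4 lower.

F3 becomes C3
Cb4 becomes Gb3
D#4 becomes A#3
B#4 becomes F##4
C#6 becomes G#5
D5 becomes A4

C3 Gb3 A#3 F##4 G#5 A4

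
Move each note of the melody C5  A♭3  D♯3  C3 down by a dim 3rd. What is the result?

A#4 F#3 B##2 A#2

C5 down a diminished third is A#4.
A diminished third down from Ab3 gives F#3.
D#3 down a diminished third is B##2.
C3: a third down reaches A, and 2 semitones makes it A#2.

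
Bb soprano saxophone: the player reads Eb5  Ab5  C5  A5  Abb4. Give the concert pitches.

Db5 Gb5 Bb4 G5 Gbb4

Written C4 on the Bb soprano saxophone sounds as Bb3, a major second lower; apply that shift to every note.
Eb5 to Db5
Ab5 to Gb5
C5 to Bb4
A5 to G5
Abb4 to Gbb4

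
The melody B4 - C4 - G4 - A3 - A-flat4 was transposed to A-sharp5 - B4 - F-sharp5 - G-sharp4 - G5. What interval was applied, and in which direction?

up a major seventh

Take the first pair: B4 → A#5. B to A spans 7 letter names, so the interval is some kind of seventh.
B4 to A#5 is 11 semitones, which makes it a major seventh; the second version is higher, so the direction is up.
Checking another pair — Ab4 → G5 — gives the same interval.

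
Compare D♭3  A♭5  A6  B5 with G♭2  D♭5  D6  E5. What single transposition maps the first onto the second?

Take the first pair: Db3 → Gb2. D to G spans 5 letter names, so the interval is some kind of fifth.
Gb2 to Db3 is 7 semitones, which makes it a perfect fifth; the second version is lower, so the direction is down.
Checking another pair — B5 → E5 — gives the same interval.

down a perfect fifth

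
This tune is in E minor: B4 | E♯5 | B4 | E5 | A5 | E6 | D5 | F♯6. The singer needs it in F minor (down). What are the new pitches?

E minor to F minor down is a major seventh, so every note moves down by that interval.
B4 → C4
E#5 → F#4
B4 → C4
E5 → F4
A5 → Bb4
E6 → F5
D5 → Eb4
F#6 → G5

C4 F#4 C4 F4 Bb4 F5 Eb4 G5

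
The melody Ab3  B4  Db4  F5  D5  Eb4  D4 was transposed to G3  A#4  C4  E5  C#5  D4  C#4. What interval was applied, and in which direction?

From Ab3 to G3 is 2 letter names — a second of some quality.
G3 to Ab3 is 1 semitone, which makes it a minor second; the second version is lower, so the direction is down.
Checking another pair — D4 → C#4 — gives the same interval.

down a minor second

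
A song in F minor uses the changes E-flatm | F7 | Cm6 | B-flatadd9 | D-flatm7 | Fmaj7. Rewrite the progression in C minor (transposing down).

F minor down to C minor is a perfect fourth; each chord root moves by that interval while the quality stays the same.
E-flatm: root E-flat down a perfect fourth → Bb, giving Bbm.
F7: root F down a perfect fourth → C, giving C7.
Cm6: root C down a perfect fourth → G, giving Gm6.
B-flatadd9: root B-flat down a perfect fourth → F, giving Fadd9.
D-flatm7: root D-flat down a perfect fourth → Ab, giving Abm7.
Fmaj7: root F down a perfect fourth → C, giving Cmaj7.

Bbm C7 Gm6 Fadd9 Abm7 Cmaj7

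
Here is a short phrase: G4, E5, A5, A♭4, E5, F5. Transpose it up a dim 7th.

Fb5 Db6 Gb6 Gbb5 Db6 Ebb6

G4: a seventh up reaches F, and 9 semitones makes it Fb5.
E5: a seventh up reaches D, and 9 semitones makes it Db6.
A diminished seventh up from A5 gives Gb6.
A diminished seventh up from Ab4 gives Gbb5.
A diminished seventh up from E5 gives Db6.
F5: a seventh up reaches E, and 9 semitones makes it Ebb6.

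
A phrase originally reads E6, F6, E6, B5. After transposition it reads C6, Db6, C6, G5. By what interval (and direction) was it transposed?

Take the first pair: E6 → C6. E to C spans 3 letter names, so the interval is some kind of third.
C6 to E6 is 4 semitones, which makes it a major third; the second version is lower, so the direction is down.
Checking another pair — B5 → G5 — gives the same interval.

down a major third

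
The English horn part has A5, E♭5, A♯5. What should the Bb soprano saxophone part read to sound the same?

First find concert pitch: the English horn sounds a perfect fifth below written, so A5 E♭5 A♯5 sounds D5 Ab4 D#5.
Then write for Bb soprano saxophone: it sounds a major second below written, so the part must be a major second above concert.
D5 → E5
Ab4 → Bb4
D#5 → E#5

E5 Bb4 E#5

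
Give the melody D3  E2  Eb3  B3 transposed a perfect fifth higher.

A perfect fifth up from D3 gives A3.
A perfect fifth up from E2 gives B2.
Eb3: a fifth up reaches B, and 7 semitones makes it Bb3.
B3: a fifth up reaches F, and 7 semitones makes it F#4.

A3 B2 Bb3 F#4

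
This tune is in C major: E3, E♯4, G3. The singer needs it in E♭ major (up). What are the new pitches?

From C up to E♭ is a minor third; apply that to each pitch.
E3 to G3
E#4 to G#4
G3 to Bb3

G3 G#4 Bb3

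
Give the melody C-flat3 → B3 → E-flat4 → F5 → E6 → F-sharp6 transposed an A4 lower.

Cb3: a fourth down reaches G, and 6 semitones makes it Gbb2.
B3: a fourth down reaches F, and 6 semitones makes it F3.
An augmented fourth down from Eb4 gives Bbb3.
F5: a fourth down reaches C, and 6 semitones makes it Cb5.
An augmented fourth down from E6 gives Bb5.
F#6: a fourth down reaches C, and 6 semitones makes it C6.

Gbb2 F3 Bbb3 Cb5 Bb5 C6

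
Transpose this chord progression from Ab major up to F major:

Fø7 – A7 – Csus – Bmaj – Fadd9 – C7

Ab major up to F major is a major sixth; each chord root moves by that interval while the quality stays the same.
Fø7: root F up a major sixth → D, giving Dø7.
A7: root A up a major sixth → F#, giving F#7.
Csus: root C up a major sixth → A, giving Asus.
Bmaj: root B up a major sixth → G#, giving G#maj.
Fadd9: root F up a major sixth → D, giving Dadd9.
C7: root C up a major sixth → A, giving A7.

Dø7 F#7 Asus G#maj Dadd9 A7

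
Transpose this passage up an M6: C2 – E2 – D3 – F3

A2 C#3 B3 D4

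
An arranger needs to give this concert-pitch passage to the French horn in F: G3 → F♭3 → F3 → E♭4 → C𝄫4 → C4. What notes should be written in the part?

D4 Cb4 C4 Bb4 Gbb4 G4

The French horn in F sounds a perfect fifth below written, so the written part must be a perfect fifth above concert — transpose each note up.
G3 becomes D4
Fb3 becomes Cb4
F3 becomes C4
Eb4 becomes Bb4
Cbb4 becomes Gbb4
C4 becomes G4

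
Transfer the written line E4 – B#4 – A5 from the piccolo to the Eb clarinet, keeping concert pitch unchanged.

C#5 G##5 F#6

First find concert pitch: the piccolo sounds a perfect octave above written, so E4 B#4 A5 sounds E5 B#5 A6.
Then write for Eb clarinet: it sounds a minor third above written, so the part must be a minor third below concert.
E5 → C#5
B#5 → G##5
A6 → F#6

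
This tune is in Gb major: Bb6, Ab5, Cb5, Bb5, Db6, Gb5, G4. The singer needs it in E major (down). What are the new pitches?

G#6 F#5 A4 G#5 B5 E5 E#4

From Gb down to E is a diminished third; apply that to each pitch.
Bb6 becomes G#6
Ab5 becomes F#5
Cb5 becomes A4
Bb5 becomes G#5
Db6 becomes B5
Gb5 becomes E5
G4 becomes E#4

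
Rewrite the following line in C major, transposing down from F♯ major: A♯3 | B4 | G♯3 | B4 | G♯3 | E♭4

From F♯ down to C is an augmented fourth; apply that to each pitch.
A#3 becomes E3
B4 becomes F4
G#3 becomes D3
B4 becomes F4
G#3 becomes D3
Eb4 becomes Bbb3

E3 F4 D3 F4 D3 Bbb3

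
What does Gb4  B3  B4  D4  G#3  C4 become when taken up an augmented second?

A4 C##4 C##5 E#4 A##3 D#4

Gb4 → A4
B3 → C##4
B4 → C##5
D4 → E#4
G#3 → A##3
C4 → D#4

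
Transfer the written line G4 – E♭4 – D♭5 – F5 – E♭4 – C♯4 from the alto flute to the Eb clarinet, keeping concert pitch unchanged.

First find concert pitch: the alto flute sounds a perfect fourth below written, so G4 E♭4 D♭5 F5 E♭4 C♯4 sounds D4 Bb3 Ab4 C5 Bb3 G#3.
Then write for Eb clarinet: it sounds a minor third above written, so the part must be a minor third below concert.
D4 → B3
Bb3 → G3
Ab4 → F4
C5 → A4
Bb3 → G3
G#3 → E#3

B3 G3 F4 A4 G3 E#3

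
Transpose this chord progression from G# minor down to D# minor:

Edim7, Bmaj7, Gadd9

G# minor down to D# minor is a perfect fourth; each chord root moves by that interval while the quality stays the same.
Edim7: root E down a perfect fourth → B, giving Bdim7.
Bmaj7: root B down a perfect fourth → F#, giving F#maj7.
Gadd9: root G down a perfect fourth → D, giving Dadd9.

Bdim7 F#maj7 Dadd9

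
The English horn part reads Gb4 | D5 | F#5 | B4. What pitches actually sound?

Cb4 G4 B4 E4

The English horn sounds a perfect fifth below written, so transpose each written note down a perfect fifth.
Gb4 gives Cb4
D5 gives G4
F#5 gives B4
B4 gives E4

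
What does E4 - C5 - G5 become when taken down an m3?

C#4 A4 E5

E4 becomes C#4
C5 becomes A4
G5 becomes E5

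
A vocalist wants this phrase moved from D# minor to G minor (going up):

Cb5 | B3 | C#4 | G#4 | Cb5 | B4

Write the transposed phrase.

Fbb5 Eb4 F4 C5 Fbb5 Eb5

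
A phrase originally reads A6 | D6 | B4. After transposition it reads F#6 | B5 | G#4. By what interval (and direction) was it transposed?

down a minor third

Take the first pair: A6 → F#6. A to F spans 3 letter names, so the interval is some kind of third.
F#6 to A6 is 3 semitones, which makes it a minor third; the second version is lower, so the direction is down.
Checking another pair — B4 → G#4 — gives the same interval.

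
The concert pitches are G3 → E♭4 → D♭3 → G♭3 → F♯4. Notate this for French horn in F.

D4 Bb4 Ab3 Db4 C#5

The French horn in F sounds a perfect fifth below written, so the written part must be a perfect fifth above concert — transpose each note up.
G3 to D4
Eb4 to Bb4
Db3 to Ab3
Gb3 to Db4
F#4 to C#5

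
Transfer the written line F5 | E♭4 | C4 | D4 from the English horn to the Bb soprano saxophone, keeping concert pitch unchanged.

C5 Bb3 G3 A3

First find concert pitch: the English horn sounds a perfect fifth below written, so F5 E♭4 C4 D4 sounds Bb4 Ab3 F3 G3.
Then write for Bb soprano saxophone: it sounds a major second below written, so the part must be a major second above concert.
Bb4 → C5
Ab3 → Bb3
F3 → G3
G3 → A3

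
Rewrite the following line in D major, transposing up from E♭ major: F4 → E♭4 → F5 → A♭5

E5 D5 E6 G6

From E♭ up to D is a major seventh; apply that to each pitch.
F4 -> E5
Eb4 -> D5
F5 -> E6
Ab5 -> G6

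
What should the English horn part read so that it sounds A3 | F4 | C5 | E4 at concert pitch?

Written C4 sounds as F3 on the English horn, so concert pitches are written a perfect fifth up.
A3 → E4
F4 → C5
C5 → G5
E4 → B4

E4 C5 G5 B4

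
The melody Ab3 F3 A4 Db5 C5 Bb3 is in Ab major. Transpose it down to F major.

Ab major to F major down is a minor third, so every note moves down by that interval.
Ab3 gives F3
F3 gives D3
A4 gives F#4
Db5 gives Bb4
C5 gives A4
Bb3 gives G3

F3 D3 F#4 Bb4 A4 G3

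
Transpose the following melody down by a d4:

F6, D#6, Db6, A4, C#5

F6 to C#6
D#6 to A##5
Db6 to A5
A4 to E#4
C#5 to G##4

C#6 A##5 A5 E#4 G##4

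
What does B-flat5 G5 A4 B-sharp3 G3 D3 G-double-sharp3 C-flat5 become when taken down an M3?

Gb5 Eb5 F4 G#3 Eb3 Bb2 E#3 Abb4

A major third down from Bb5 gives Gb5.
G5: a third down reaches E, and 4 semitones makes it Eb5.
A4: a third down reaches F, and 4 semitones makes it F4.
A major third down from B#3 gives G#3.
G3: a third down reaches E, and 4 semitones makes it Eb3.
D3: a third down reaches B, and 4 semitones makes it Bb2.
G##3: a third down reaches E, and 4 semitones makes it E#3.
A major third down from Cb5 gives Abb4.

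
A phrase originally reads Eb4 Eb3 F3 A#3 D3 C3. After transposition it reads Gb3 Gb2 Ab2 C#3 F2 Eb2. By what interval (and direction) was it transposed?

From Eb4 to Gb3 is 6 letter names — a sixth of some quality.
Gb3 to Eb4 is 9 semitones, which makes it a major sixth; the second version is lower, so the direction is down.
Checking another pair — C3 → Eb2 — gives the same interval.

down a major sixth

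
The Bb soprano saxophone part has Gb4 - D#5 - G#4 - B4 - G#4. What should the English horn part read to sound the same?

Cb5 G#5 C#5 E5 C#5

First find concert pitch: the Bb soprano saxophone sounds a major second below written, so Gb4 D#5 G#4 B4 G#4 sounds Fb4 C#5 F#4 A4 F#4.
Then write for English horn: it sounds a perfect fifth below written, so the part must be a perfect fifth above concert.
Fb4 → Cb5
C#5 → G#5
F#4 → C#5
A4 → E5
F#4 → C#5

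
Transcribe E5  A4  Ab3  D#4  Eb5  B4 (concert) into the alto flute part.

Written C4 sounds as G3 on the alto flute, so concert pitches are written a perfect fourth up.
E5 gives A5
A4 gives D5
Ab3 gives Db4
D#4 gives G#4
Eb5 gives Ab5
B4 gives E5

A5 D5 Db4 G#4 Ab5 E5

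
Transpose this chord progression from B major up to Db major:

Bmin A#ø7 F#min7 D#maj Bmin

Dbmin Cø7 Abmin7 Fmaj Dbmin

B major up to Db major is a diminished third; each chord root moves by that interval while the quality stays the same.
Bmin: root B up a diminished third → Db, giving Dbmin.
A#ø7: root A# up a diminished third → C, giving Cø7.
F#min7: root F# up a diminished third → Ab, giving Abmin7.
D#maj: root D# up a diminished third → F, giving Fmaj.
Bmin: root B up a diminished third → Db, giving Dbmin.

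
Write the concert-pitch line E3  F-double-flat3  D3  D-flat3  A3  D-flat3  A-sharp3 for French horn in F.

B3 Cbb4 A3 Ab3 E4 Ab3 E#4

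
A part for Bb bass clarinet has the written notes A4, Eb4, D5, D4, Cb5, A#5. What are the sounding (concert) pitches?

G3 Db3 C4 C3 Bbb3 G#4

The Bb bass clarinet sounds a major ninth below written, so transpose each written note down a major ninth.
A4 gives G3
Eb4 gives Db3
D5 gives C4
D4 gives C3
Cb5 gives Bbb3
A#5 gives G#4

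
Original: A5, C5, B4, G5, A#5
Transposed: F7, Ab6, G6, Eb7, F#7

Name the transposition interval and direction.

up a minor thirteenth

From A5 to F7 is 13 letter names — a thirteenth of some quality.
A5 to F7 is 20 semitones, which makes it a minor thirteenth; the second version is higher, so the direction is up.
Checking another pair — A#5 → F#7 — gives the same interval.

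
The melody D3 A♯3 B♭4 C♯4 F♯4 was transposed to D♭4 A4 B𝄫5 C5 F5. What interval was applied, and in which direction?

From D3 to Db4 is 8 letter names — an octave of some quality.
D3 to Db4 is 11 semitones, which makes it a diminished octave; the second version is higher, so the direction is up.
Checking another pair — F#4 → F5 — gives the same interval.

up a diminished octave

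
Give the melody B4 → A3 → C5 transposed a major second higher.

C#5 B3 D5

B4 up a major second is C#5.
A3: a second up reaches B, and 2 semitones makes it B3.
C5 up a major second is D5.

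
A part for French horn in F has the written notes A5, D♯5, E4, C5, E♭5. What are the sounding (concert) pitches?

Written C4 on the French horn in F sounds as F3, a perfect fifth lower; apply that shift to every note.
A5 becomes D5
D#5 becomes G#4
E4 becomes A3
C5 becomes F4
Eb5 becomes Ab4

D5 G#4 A3 F4 Ab4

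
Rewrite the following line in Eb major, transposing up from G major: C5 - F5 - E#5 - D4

From G up to Eb is a minor sixth; apply that to each pitch.
C5 to Ab5
F5 to Db6
E#5 to C#6
D4 to Bb4

Ab5 Db6 C#6 Bb4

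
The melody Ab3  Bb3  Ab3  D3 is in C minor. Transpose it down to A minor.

F3 G3 F3 B2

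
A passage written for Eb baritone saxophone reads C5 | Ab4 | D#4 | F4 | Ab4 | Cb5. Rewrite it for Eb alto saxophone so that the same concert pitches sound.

C4 Ab3 D#3 F3 Ab3 Cb4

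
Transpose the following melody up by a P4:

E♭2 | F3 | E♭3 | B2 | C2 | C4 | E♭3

Ab2 Bb3 Ab3 E3 F2 F4 Ab3

A perfect fourth up from Eb2 gives Ab2.
F3 up a perfect fourth is Bb3.
Eb3: a fourth up reaches A, and 5 semitones makes it Ab3.
B2 up a perfect fourth is E3.
C2: a fourth up reaches F, and 5 semitones makes it F2.
C4 up a perfect fourth is F4.
Eb3 up a perfect fourth is Ab3.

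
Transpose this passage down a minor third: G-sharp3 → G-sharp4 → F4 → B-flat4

G#3 becomes E#3
G#4 becomes E#4
F4 becomes D4
Bb4 becomes G4

E#3 E#4 D4 G4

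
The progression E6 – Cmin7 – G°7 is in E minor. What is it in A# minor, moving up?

A#6 F#min7 C#°7

E minor up to A# minor is an augmented fourth; each chord root moves by that interval while the quality stays the same.
E6: root E up an augmented fourth → A#, giving A#6.
Cmin7: root C up an augmented fourth → F#, giving F#min7.
G°7: root G up an augmented fourth → C#, giving C#°7.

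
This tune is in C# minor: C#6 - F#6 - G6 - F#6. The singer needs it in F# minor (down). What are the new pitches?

F#5 B5 C6 B5

From C# down to F# is a perfect fifth; apply that to each pitch.
C#6 -> F#5
F#6 -> B5
G6 -> C6
F#6 -> B5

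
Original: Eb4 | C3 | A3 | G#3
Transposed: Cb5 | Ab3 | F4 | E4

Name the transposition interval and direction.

up a minor sixth

Take the first pair: Eb4 → Cb5. E to C spans 6 letter names, so the interval is some kind of sixth.
Eb4 to Cb5 is 8 semitones, which makes it a minor sixth; the second version is higher, so the direction is up.
Checking another pair — G#3 → E4 — gives the same interval.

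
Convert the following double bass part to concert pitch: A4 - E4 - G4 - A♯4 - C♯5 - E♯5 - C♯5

A3 E3 G3 A#3 C#4 E#4 C#4

The double bass sounds a perfect octave below written, so transpose each written note down a perfect octave.
A4 gives A3
E4 gives E3
G4 gives G3
A#4 gives A#3
C#5 gives C#4
E#5 gives E#4
C#5 gives C#4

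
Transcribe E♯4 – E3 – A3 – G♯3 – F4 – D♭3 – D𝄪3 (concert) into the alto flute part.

A#4 A3 D4 C#4 Bb4 Gb3 G##3

The alto flute sounds a perfect fourth below written, so the written part must be a perfect fourth above concert — transpose each note up.
E#4 to A#4
E3 to A3
A3 to D4
G#3 to C#4
F4 to Bb4
Db3 to Gb3
D##3 to G##3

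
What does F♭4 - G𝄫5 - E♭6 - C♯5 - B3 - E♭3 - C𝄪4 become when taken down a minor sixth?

Ab3 Bbb4 G5 E#4 D#3 G2 E##3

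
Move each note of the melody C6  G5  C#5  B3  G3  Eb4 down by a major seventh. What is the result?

C6 -> Db5
G5 -> Ab4
C#5 -> D4
B3 -> C3
G3 -> Ab2
Eb4 -> Fb3

Db5 Ab4 D4 C3 Ab2 Fb3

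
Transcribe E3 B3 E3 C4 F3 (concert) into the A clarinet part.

The A clarinet sounds a minor third below written, so the written part must be a minor third above concert — transpose each note up.
E3 → G3
B3 → D4
E3 → G3
C4 → Eb4
F3 → Ab3

G3 D4 G3 Eb4 Ab3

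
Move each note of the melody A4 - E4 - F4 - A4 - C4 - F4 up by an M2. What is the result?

A4 -> B4
E4 -> F#4
F4 -> G4
A4 -> B4
C4 -> D4
F4 -> G4

B4 F#4 G4 B4 D4 G4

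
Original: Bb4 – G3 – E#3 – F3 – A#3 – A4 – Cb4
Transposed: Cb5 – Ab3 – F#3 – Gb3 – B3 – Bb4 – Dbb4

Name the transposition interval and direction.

up a minor second

From Bb4 to Cb5 is 2 letter names — a second of some quality.
Bb4 to Cb5 is 1 semitone, which makes it a minor second; the second version is higher, so the direction is up.
Checking another pair — Cb4 → Dbb4 — gives the same interval.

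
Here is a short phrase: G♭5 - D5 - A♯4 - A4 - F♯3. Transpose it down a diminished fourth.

Gb5: a fourth down reaches D, and 4 semitones makes it D5.
D5 down a diminished fourth is A#4.
A diminished fourth down from A#4 gives E##4.
A diminished fourth down from A4 gives E#4.
F#3: a fourth down reaches C, and 4 semitones makes it C##3.

D5 A#4 E##4 E#4 C##3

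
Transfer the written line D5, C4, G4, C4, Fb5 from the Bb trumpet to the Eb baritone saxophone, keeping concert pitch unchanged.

A6 G5 D6 G5 Cb7

First find concert pitch: the Bb trumpet sounds a major second below written, so D5 C4 G4 C4 Fb5 sounds C5 Bb3 F4 Bb3 Ebb5.
Then write for Eb baritone saxophone: it sounds a major thirteenth below written, so the part must be a major thirteenth above concert.
C5 → A6
Bb3 → G5
F4 → D6
Bb3 → G5
Ebb5 → Cb7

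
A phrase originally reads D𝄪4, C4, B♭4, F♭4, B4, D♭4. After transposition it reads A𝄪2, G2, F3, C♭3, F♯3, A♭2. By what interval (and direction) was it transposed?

From D##4 to A##2 is 11 letter names — an eleventh of some quality.
A##2 to D##4 is 17 semitones, which makes it a perfect eleventh; the second version is lower, so the direction is down.
Checking another pair — Db4 → Ab2 — gives the same interval.

down a perfect eleventh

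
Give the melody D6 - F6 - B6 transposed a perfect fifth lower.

G5 Bb5 E6

D6 becomes G5
F6 becomes Bb5
B6 becomes E6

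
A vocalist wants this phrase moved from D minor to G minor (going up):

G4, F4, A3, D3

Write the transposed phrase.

C5 Bb4 D4 G3

D minor to G minor up is a perfect fourth, so every note moves up by that interval.
G4 to C5
F4 to Bb4
A3 to D4
D3 to G3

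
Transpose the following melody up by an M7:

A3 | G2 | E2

A3 gives G#4
G2 gives F#3
E2 gives D#3

G#4 F#3 D#3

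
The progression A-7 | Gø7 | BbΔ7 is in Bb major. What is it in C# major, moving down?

Bb major down to C# major is a diminished seventh; each chord root moves by that interval while the quality stays the same.
A-7: root A down a diminished seventh → B#, giving B#-7.
Gø7: root G down a diminished seventh → A#, giving A#ø7.
BbΔ7: root Bb down a diminished seventh → C#, giving C#Δ7.

B#-7 A#ø7 C#Δ7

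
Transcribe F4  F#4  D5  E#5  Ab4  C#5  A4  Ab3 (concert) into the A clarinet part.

Ab4 A4 F5 G#5 Cb5 E5 C5 Cb4

Written C4 sounds as A3 on the A clarinet, so concert pitches are written a minor third up.
F4 to Ab4
F#4 to A4
D5 to F5
E#5 to G#5
Ab4 to Cb5
C#5 to E5
A4 to C5
Ab3 to Cb4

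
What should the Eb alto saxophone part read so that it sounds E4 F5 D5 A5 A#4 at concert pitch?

Written C4 sounds as Eb3 on the Eb alto saxophone, so concert pitches are written a major sixth up.
E4 → C#5
F5 → D6
D5 → B5
A5 → F#6
A#4 → F##5

C#5 D6 B5 F#6 F##5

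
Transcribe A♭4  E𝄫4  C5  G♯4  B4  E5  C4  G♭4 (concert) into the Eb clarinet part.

F4 Cb4 A4 E#4 G#4 C#5 A3 Eb4

The Eb clarinet sounds a minor third above written, so the written part must be a minor third below concert — transpose each note down.
Ab4 → F4
Ebb4 → Cb4
C5 → A4
G#4 → E#4
B4 → G#4
E5 → C#5
C4 → A3
Gb4 → Eb4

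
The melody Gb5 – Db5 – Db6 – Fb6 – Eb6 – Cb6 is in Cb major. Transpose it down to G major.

D5 A4 A5 C6 B5 G5

From Cb down to G is a diminished fourth; apply that to each pitch.
Gb5 -> D5
Db5 -> A4
Db6 -> A5
Fb6 -> C6
Eb6 -> B5
Cb6 -> G5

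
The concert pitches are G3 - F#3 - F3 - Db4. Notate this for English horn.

D4 C#4 C4 Ab4

Written C4 sounds as F3 on the English horn, so concert pitches are written a perfect fifth up.
G3 -> D4
F#3 -> C#4
F3 -> C4
Db4 -> Ab4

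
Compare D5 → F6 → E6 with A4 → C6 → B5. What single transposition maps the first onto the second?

Take the first pair: D5 → A4. D to A spans 4 letter names, so the interval is some kind of fourth.
A4 to D5 is 5 semitones, which makes it a perfect fourth; the second version is lower, so the direction is down.
Checking another pair — E6 → B5 — gives the same interval.

down a perfect fourth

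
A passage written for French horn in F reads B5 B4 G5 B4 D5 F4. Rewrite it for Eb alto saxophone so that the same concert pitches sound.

C#6 C#5 A5 C#5 E5 G4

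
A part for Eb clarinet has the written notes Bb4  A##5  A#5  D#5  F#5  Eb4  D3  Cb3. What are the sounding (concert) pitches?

The Eb clarinet sounds a minor third above written, so transpose each written note up a minor third.
Bb4 -> Db5
A##5 -> C##6
A#5 -> C#6
D#5 -> F#5
F#5 -> A5
Eb4 -> Gb4
D3 -> F3
Cb3 -> Ebb3

Db5 C##6 C#6 F#5 A5 Gb4 F3 Ebb3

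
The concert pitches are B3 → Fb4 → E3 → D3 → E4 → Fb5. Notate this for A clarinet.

Written C4 sounds as A3 on the A clarinet, so concert pitches are written a minor third up.
B3 -> D4
Fb4 -> Abb4
E3 -> G3
D3 -> F3
E4 -> G4
Fb5 -> Abb5

D4 Abb4 G3 F3 G4 Abb5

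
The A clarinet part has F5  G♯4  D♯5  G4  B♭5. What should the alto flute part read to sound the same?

G5 A#4 E#5 A4 C6

First find concert pitch: the A clarinet sounds a minor third below written, so F5 G♯4 D♯5 G4 B♭5 sounds D5 E#4 B#4 E4 G5.
Then write for alto flute: it sounds a perfect fourth below written, so the part must be a perfect fourth above concert.
D5 → G5
E#4 → A#4
B#4 → E#5
E4 → A4
G5 → C6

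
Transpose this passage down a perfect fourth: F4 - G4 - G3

C4 D4 D3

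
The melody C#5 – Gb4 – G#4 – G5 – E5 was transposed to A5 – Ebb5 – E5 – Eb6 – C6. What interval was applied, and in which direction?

up a minor sixth

From C#5 to A5 is 6 letter names — a sixth of some quality.
C#5 to A5 is 8 semitones, which makes it a minor sixth; the second version is higher, so the direction is up.
Checking another pair — E5 → C6 — gives the same interval.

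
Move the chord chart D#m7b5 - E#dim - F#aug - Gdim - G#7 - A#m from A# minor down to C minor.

Fm7b5 Gdim Abaug Bbbdim Bb7 Cm

A# minor down to C minor is an augmented sixth; each chord root moves by that interval while the quality stays the same.
D#m7b5: root D# down an augmented sixth → F, giving Fm7b5.
E#dim: root E# down an augmented sixth → G, giving Gdim.
F#aug: root F# down an augmented sixth → Ab, giving Abaug.
Gdim: root G down an augmented sixth → Bbb, giving Bbbdim.
G#7: root G# down an augmented sixth → Bb, giving Bb7.
A#m: root A# down an augmented sixth → C, giving Cm.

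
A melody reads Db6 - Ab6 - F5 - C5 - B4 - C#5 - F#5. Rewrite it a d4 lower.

A5 E6 C#5 G#4 F##4 G##4 C##5

A diminished fourth down from Db6 gives A5.
Ab6 down a diminished fourth is E6.
F5 down a diminished fourth is C#5.
C5: a fourth down reaches G, and 4 semitones makes it G#4.
A diminished fourth down from B4 gives F##4.
A diminished fourth down from C#5 gives G##4.
F#5 down a diminished fourth is C##5.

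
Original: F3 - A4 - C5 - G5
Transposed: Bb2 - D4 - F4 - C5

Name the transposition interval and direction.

down a perfect fifth

Take the first pair: F3 → Bb2. F to B spans 5 letter names, so the interval is some kind of fifth.
Bb2 to F3 is 7 semitones, which makes it a perfect fifth; the second version is lower, so the direction is down.
Checking another pair — G5 → C5 — gives the same interval.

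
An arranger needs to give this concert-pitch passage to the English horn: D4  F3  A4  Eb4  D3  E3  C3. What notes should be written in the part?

A4 C4 E5 Bb4 A3 B3 G3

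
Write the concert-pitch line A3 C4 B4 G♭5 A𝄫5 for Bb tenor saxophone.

Written C4 sounds as Bb2 on the Bb tenor saxophone, so concert pitches are written a major ninth up.
A3 -> B4
C4 -> D5
B4 -> C#6
Gb5 -> Ab6
Abb5 -> Bbb6

B4 D5 C#6 Ab6 Bbb6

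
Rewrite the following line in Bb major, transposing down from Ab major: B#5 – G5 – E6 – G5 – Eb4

From Ab down to Bb is a minor seventh; apply that to each pitch.
B#5 -> C##5
G5 -> A4
E6 -> F#5
G5 -> A4
Eb4 -> F3

C##5 A4 F#5 A4 F3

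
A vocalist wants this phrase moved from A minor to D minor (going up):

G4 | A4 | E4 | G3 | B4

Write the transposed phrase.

C5 D5 A4 C4 E5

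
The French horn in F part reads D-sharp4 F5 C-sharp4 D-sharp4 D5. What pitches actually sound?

G#3 Bb4 F#3 G#3 G4

The French horn in F sounds a perfect fifth below written, so transpose each written note down a perfect fifth.
D#4 becomes G#3
F5 becomes Bb4
C#4 becomes F#3
D#4 becomes G#3
D5 becomes G4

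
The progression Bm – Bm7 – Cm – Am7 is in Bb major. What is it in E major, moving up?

E#m E#m7 F#m D#m7

Bb major up to E major is an augmented fourth; each chord root moves by that interval while the quality stays the same.
Bm: root B up an augmented fourth → E#, giving E#m.
Bm7: root B up an augmented fourth → E#, giving E#m7.
Cm: root C up an augmented fourth → F#, giving F#m.
Am7: root A up an augmented fourth → D#, giving D#m7.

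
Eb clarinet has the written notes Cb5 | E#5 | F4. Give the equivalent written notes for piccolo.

First find concert pitch: the Eb clarinet sounds a minor third above written, so Cb5 E#5 F4 sounds Ebb5 G#5 Ab4.
Then write for piccolo: it sounds a perfect octave above written, so the part must be a perfect octave below concert.
Ebb5 → Ebb4
G#5 → G#4
Ab4 → Ab3

Ebb4 G#4 Ab3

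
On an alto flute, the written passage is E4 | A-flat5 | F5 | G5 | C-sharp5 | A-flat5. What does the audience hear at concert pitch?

Written C4 on the alto flute sounds as G3, a perfect fourth lower; apply that shift to every note.
E4 gives B3
Ab5 gives Eb5
F5 gives C5
G5 gives D5
C#5 gives G#4
Ab5 gives Eb5

B3 Eb5 C5 D5 G#4 Eb5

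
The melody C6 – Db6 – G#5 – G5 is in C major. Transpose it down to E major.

C major to E major down is a minor sixth, so every note moves down by that interval.
C6 → E5
Db6 → F5
G#5 → B#4
G5 → B4

E5 F5 B#4 B4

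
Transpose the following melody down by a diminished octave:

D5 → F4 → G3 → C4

D5 becomes D#4
F4 becomes F#3
G3 becomes G#2
C4 becomes C#3

D#4 F#3 G#2 C#3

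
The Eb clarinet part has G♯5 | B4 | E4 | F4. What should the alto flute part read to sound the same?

E6 G5 C5 Db5

First find concert pitch: the Eb clarinet sounds a minor third above written, so G♯5 B4 E4 F4 sounds B5 D5 G4 Ab4.
Then write for alto flute: it sounds a perfect fourth below written, so the part must be a perfect fourth above concert.
B5 → E6
D5 → G5
G4 → C5
Ab4 → Db5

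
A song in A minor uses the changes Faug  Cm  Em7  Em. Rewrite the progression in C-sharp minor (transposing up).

A minor up to C-sharp minor is a major third; each chord root moves by that interval while the quality stays the same.
Faug: root F up a major third → A, giving Aaug.
Cm: root C up a major third → E, giving Em.
Em7: root E up a major third → G#, giving G#m7.
Em: root E up a major third → G#, giving G#m.

Aaug Em G#m7 G#m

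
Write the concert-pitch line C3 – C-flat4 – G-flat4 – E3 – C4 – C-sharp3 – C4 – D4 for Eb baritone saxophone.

Written C4 sounds as Eb2 on the Eb baritone saxophone, so concert pitches are written a major thirteenth up.
C3 gives A4
Cb4 gives Ab5
Gb4 gives Eb6
E3 gives C#5
C4 gives A5
C#3 gives A#4
C4 gives A5
D4 gives B5

A4 Ab5 Eb6 C#5 A5 A#4 A5 B5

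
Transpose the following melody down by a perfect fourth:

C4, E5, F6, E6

G3 B4 C6 B5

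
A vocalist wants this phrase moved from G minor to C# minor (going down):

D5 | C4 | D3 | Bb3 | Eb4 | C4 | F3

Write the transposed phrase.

G#4 F#3 G#2 E3 A3 F#3 B2

G minor to C# minor down is a diminished fifth, so every note moves down by that interval.
D5 → G#4
C4 → F#3
D3 → G#2
Bb3 → E3
Eb4 → A3
C4 → F#3
F3 → B2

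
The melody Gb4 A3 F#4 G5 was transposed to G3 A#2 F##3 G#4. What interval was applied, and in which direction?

Take the first pair: Gb4 → G3. G to G spans 8 letter names, so the interval is some kind of octave.
G3 to Gb4 is 11 semitones, which makes it a diminished octave; the second version is lower, so the direction is down.
Checking another pair — G5 → G#4 — gives the same interval.

down a diminished octave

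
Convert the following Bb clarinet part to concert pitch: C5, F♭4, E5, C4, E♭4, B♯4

Bb4 Ebb4 D5 Bb3 Db4 A#4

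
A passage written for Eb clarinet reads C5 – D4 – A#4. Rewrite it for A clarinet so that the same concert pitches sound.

Gb5 Ab4 E5

First find concert pitch: the Eb clarinet sounds a minor third above written, so C5 D4 A#4 sounds Eb5 F4 C#5.
Then write for A clarinet: it sounds a minor third below written, so the part must be a minor third above concert.
Eb5 → Gb5
F4 → Ab4
C#5 → E5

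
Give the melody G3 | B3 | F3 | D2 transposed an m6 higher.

Eb4 G4 Db4 Bb2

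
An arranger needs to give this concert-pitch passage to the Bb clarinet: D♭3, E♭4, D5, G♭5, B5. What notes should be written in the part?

Eb3 F4 E5 Ab5 C#6

Written C4 sounds as Bb3 on the Bb clarinet, so concert pitches are written a major second up.
Db3 becomes Eb3
Eb4 becomes F4
D5 becomes E5
Gb5 becomes Ab5
B5 becomes C#6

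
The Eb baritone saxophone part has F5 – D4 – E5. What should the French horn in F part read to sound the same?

Eb4 C3 D4

First find concert pitch: the Eb baritone saxophone sounds a major thirteenth below written, so F5 D4 E5 sounds Ab3 F2 G3.
Then write for French horn in F: it sounds a perfect fifth below written, so the part must be a perfect fifth above concert.
Ab3 → Eb4
F2 → C3
G3 → D4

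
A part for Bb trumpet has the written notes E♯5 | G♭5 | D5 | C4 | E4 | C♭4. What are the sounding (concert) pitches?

The Bb trumpet sounds a major second below written, so transpose each written note down a major second.
E#5 becomes D#5
Gb5 becomes Fb5
D5 becomes C5
C4 becomes Bb3
E4 becomes D4
Cb4 becomes Bbb3

D#5 Fb5 C5 Bb3 D4 Bbb3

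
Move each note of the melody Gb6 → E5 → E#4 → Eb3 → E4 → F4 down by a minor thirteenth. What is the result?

Gb6: a thirteenth down reaches B, and 20 semitones makes it Bb4.
A minor thirteenth down from E5 gives G#3.
A minor thirteenth down from E#4 gives G##2.
Eb3: a thirteenth down reaches G, and 20 semitones makes it G1.
E4: a thirteenth down reaches G, and 20 semitones makes it G#2.
F4 down a minor thirteenth is A2.

Bb4 G#3 G##2 G1 G#2 A2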